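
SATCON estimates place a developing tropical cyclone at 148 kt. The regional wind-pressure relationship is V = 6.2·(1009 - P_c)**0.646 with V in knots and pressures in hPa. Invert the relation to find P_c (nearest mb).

873 mb

ΔP = (V / 6.2)^(1/0.646) = (148/6.2)^1.548.
148/6.2 = 23.871; 23.871^1.548 ≈ 135.81 mb.
P_c = 1009 − 135.81 = 873.19 ≈ 873 mb.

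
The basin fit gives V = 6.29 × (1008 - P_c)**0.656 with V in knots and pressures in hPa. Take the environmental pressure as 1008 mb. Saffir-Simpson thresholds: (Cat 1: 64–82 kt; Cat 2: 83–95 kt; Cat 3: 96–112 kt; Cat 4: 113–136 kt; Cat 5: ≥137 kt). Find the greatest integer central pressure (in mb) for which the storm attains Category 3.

944 mb

Category 3 begins at V = 96 kt.
Required ΔP = (96/6.29)^(1/0.656) = 15.262^1.524 ≈ 63.72 mb.
P_c ≤ 1008 − 63.72 = 944.28, so the highest integer P_c is 944 mb.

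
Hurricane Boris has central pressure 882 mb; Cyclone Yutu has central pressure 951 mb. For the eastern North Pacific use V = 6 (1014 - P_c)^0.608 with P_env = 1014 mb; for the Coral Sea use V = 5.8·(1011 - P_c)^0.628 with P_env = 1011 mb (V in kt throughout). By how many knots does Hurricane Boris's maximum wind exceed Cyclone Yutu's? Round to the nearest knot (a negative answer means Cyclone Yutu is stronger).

Hurricane Boris: ΔP = 132; V ≈ 6 × 132^0.608 ≈ 116.80 kt.
Cyclone Yutu: ΔP = 60; V ≈ 5.8 × 60^0.628 ≈ 75.88 kt.
Difference ≈ 116.80 − 75.88 = 40.92 → 41 kt.

41 kt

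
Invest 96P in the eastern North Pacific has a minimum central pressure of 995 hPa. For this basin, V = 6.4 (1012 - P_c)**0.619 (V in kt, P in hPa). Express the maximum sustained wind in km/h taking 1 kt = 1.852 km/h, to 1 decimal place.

ΔP = 1012 − 995 = 17 hPa.
V ≈ 6.4 × 17^0.619 = 6.4 × 5.776 ≈ 36.968 kt.
36.968 × 1.852 ≈ 68.47 km/h → 68.5 km/h.

68.5 km/h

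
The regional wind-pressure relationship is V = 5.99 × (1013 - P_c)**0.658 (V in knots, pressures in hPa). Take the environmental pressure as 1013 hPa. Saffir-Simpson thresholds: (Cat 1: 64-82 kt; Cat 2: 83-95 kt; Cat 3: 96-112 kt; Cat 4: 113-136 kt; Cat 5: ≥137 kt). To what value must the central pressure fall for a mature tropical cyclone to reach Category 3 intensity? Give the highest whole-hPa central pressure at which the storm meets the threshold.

Category 3 begins at V = 96 kt.
Required ΔP = (96/5.99)^(1/0.658) = 16.027^1.520 ≈ 67.78 hPa.
P_c ≤ 1013 − 67.78 = 945.22, so the highest integer P_c is 945 hPa.

945 hPa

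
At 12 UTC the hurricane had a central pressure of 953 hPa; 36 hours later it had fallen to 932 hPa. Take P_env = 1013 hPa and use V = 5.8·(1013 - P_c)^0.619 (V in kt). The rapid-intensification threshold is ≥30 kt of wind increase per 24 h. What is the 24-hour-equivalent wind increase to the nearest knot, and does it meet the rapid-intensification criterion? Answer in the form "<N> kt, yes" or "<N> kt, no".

10 kt, no

V₁: ΔP = 60, V ≈ 5.8 × 60^0.619 ≈ 73.13 kt.
V₂: ΔP = 81, V ≈ 5.8 × 81^0.619 ≈ 88.06 kt.
ΔV over 36 h = 14.93 kt → 24 h equivalent = 14.93 × 24/36 ≈ 9.95 kt.
10 kt < 30 kt ⇒ not rapid intensification.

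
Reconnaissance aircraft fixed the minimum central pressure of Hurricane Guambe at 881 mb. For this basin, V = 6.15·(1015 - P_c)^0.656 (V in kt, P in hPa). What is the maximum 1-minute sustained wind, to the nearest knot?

ΔP = 1015 − 881 = 134 mb.
134^0.656 ≈ 24.853.
V ≈ 6.15 × 24.853 ≈ 152.8 kt.

153 kt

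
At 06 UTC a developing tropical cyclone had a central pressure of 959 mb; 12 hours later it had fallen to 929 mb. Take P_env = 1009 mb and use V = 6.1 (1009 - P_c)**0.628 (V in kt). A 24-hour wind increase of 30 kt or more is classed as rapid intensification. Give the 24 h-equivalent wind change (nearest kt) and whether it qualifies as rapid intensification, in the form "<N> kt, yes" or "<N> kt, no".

V₁: ΔP = 50, V ≈ 6.1 × 50^0.628 ≈ 71.17 kt.
V₂: ΔP = 80, V ≈ 6.1 × 80^0.628 ≈ 95.60 kt.
ΔV over 12 h = 24.43 kt → 24 h equivalent = 24.43 × 24/12 ≈ 48.86 kt.
49 kt ≥ 30 kt ⇒ rapid intensification.

49 kt, yes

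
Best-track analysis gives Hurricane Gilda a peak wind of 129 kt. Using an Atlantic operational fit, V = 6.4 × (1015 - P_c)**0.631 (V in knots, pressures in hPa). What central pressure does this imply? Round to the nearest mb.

ΔP = (V / 6.4)^(1/0.631) = (129/6.4)^1.585.
129/6.4 = 20.156; 20.156^1.585 ≈ 116.74 mb.
P_c = 1015 − 116.74 = 898.26 ≈ 898 mb.

898 mb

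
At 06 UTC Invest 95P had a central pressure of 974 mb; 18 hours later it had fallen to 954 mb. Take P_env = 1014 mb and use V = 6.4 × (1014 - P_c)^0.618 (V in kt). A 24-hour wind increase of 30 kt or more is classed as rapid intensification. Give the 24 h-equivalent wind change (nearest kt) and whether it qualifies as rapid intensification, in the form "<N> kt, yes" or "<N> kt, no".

V₁: ΔP = 40, V ≈ 6.4 × 40^0.618 ≈ 62.55 kt.
V₂: ΔP = 60, V ≈ 6.4 × 60^0.618 ≈ 80.37 kt.
ΔV over 18 h = 17.82 kt → 24 h equivalent = 17.82 × 24/18 ≈ 23.76 kt.
24 kt < 30 kt ⇒ not rapid intensification.

24 kt, no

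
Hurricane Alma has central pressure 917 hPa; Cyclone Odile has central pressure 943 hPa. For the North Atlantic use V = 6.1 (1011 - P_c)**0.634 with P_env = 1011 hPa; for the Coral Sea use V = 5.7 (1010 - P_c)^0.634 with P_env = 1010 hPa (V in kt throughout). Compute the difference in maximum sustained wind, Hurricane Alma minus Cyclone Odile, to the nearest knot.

Hurricane Alma: ΔP = 94; V ≈ 6.1 × 94^0.634 ≈ 108.72 kt.
Cyclone Odile: ΔP = 67; V ≈ 5.7 × 67^0.634 ≈ 81.96 kt.
Difference ≈ 108.72 − 81.96 = 26.76 → 27 kt.

27 kt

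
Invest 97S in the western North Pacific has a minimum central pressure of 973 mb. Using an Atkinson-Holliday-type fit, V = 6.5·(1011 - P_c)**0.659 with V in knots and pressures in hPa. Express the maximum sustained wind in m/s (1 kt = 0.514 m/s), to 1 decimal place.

ΔP = 1011 − 973 = 38 mb.
V ≈ 6.5 × 38^0.659 = 6.5 × 10.992 ≈ 71.448 kt.
71.448 × 0.514 ≈ 36.72 m/s → 36.7 m/s.

36.7 m/s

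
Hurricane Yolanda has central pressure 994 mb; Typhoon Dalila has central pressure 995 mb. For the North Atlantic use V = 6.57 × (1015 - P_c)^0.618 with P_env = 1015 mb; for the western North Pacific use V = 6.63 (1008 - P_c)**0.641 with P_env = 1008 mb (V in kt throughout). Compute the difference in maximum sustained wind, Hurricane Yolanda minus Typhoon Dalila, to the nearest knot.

9 kt

Hurricane Yolanda: ΔP = 21; V ≈ 6.57 × 21^0.618 ≈ 43.12 kt.
Typhoon Dalila: ΔP = 13; V ≈ 6.63 × 13^0.641 ≈ 34.32 kt.
Difference ≈ 43.12 − 34.32 = 8.80 → 9 kt.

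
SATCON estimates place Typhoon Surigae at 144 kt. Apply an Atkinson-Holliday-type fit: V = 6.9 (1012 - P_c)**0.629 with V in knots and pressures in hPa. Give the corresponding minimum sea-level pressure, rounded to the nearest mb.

ΔP = (V / 6.9)^(1/0.629) = (144/6.9)^1.590.
144/6.9 = 20.870; 20.870^1.590 ≈ 125.26 mb.
P_c = 1012 − 125.26 = 886.74 ≈ 887 mb.

887 mb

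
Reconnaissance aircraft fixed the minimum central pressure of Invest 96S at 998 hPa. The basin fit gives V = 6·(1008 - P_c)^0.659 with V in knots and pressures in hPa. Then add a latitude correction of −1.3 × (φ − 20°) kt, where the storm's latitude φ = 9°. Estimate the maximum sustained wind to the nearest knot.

42 kt

ΔP = 1008 − 998 = 10 hPa.
10^0.659 ≈ 4.560.
V ≈ 6 × 4.560 ≈ 27.4 kt.
Latitude correction: −1.3 × (9 − 20) = 14.3 kt.
Corrected V ≈ 41.7 kt → 42 kt.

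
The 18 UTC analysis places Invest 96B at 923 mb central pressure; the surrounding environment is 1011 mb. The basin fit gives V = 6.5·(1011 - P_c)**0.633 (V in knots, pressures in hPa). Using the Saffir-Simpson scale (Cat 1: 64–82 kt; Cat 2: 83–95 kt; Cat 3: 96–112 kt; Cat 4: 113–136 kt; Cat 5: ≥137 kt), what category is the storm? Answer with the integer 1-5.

ΔP = 1011 − 923 = 88 mb.
V ≈ 6.5 × 88^0.633 = 6.5 × 17.02 ≈ 111 kt.
111 kt falls in the Category 3 band.

3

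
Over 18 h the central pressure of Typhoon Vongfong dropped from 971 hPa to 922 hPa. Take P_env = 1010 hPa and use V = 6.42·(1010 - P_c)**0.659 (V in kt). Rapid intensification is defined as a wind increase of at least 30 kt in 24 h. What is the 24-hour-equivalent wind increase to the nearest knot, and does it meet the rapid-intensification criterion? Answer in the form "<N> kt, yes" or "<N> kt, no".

V₁: ΔP = 39, V ≈ 6.42 × 39^0.659 ≈ 71.79 kt.
V₂: ΔP = 88, V ≈ 6.42 × 88^0.659 ≈ 122.73 kt.
ΔV over 18 h = 50.94 kt → 24 h equivalent = 50.94 × 24/18 ≈ 67.92 kt.
68 kt ≥ 30 kt ⇒ rapid intensification.

68 kt, yes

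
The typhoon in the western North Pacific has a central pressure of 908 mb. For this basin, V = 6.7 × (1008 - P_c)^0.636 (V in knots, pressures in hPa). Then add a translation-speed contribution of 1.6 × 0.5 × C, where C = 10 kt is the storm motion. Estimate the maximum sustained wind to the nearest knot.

ΔP = 1008 − 908 = 100 mb.
100^0.636 ≈ 18.707.
V ≈ 6.7 × 18.707 ≈ 125.3 kt.
Translation term: 1.6 × 0.5 × 10 = 8 kt.
Corrected V ≈ 133.3 kt → 133 kt.

133 kt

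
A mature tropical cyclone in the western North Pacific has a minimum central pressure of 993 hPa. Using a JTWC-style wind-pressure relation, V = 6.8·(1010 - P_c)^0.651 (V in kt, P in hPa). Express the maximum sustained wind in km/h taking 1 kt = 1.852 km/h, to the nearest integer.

80 km/h

ΔP = 1010 − 993 = 17 hPa.
V ≈ 6.8 × 17^0.651 = 6.8 × 6.324 ≈ 43.006 kt.
43.006 × 1.852 ≈ 79.65 km/h → 80 km/h.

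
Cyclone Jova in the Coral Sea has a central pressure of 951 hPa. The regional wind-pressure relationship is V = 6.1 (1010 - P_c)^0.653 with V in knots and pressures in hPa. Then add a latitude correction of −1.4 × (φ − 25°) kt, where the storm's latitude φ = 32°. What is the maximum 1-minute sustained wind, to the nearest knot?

78 kt

ΔP = 1010 − 951 = 59 hPa.
59^0.653 ≈ 14.334.
V ≈ 6.1 × 14.334 ≈ 87.4 kt.
Latitude correction: −1.4 × (32 − 25) = -9.8 kt.
Corrected V ≈ 77.6 kt → 78 kt.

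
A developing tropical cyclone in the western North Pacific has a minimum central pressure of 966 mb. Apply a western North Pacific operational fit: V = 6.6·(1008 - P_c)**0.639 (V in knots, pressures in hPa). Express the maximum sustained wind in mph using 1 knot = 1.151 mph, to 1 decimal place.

82.8 mph

ΔP = 1008 − 966 = 42 mb.
V ≈ 6.6 × 42^0.639 = 6.6 × 10.896 ≈ 71.912 kt.
71.912 × 1.151 ≈ 82.77 mph → 82.8 mph.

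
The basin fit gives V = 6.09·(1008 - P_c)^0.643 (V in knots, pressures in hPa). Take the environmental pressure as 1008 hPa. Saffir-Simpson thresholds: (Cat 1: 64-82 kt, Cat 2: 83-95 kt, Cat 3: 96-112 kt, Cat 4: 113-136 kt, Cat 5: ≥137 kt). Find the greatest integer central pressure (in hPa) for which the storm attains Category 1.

Category 1 begins at V = 64 kt.
Required ΔP = (64/6.09)^(1/0.643) = 10.509^1.555 ≈ 38.79 hPa.
P_c ≤ 1008 − 38.79 = 969.21, so the highest integer P_c is 969 hPa.

969 hPa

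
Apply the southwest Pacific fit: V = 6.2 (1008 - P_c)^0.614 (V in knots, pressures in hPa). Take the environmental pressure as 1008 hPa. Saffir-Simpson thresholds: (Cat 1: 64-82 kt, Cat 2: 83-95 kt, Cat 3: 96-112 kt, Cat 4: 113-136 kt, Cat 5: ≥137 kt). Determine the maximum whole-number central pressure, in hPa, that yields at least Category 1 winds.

963 hPa

Category 1 begins at V = 64 kt.
Required ΔP = (64/6.2)^(1/0.614) = 10.323^1.629 ≈ 44.78 hPa.
P_c ≤ 1008 − 44.78 = 963.22, so the highest integer P_c is 963 hPa.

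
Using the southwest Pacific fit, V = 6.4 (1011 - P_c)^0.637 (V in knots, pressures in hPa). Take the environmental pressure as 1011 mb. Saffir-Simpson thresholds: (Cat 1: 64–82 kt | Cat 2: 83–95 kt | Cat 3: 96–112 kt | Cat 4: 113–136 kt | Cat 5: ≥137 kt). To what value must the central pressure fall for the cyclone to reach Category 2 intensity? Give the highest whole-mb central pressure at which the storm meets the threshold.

955 mb

Category 2 begins at V = 83 kt.
Required ΔP = (83/6.4)^(1/0.637) = 12.969^1.570 ≈ 55.86 mb.
P_c ≤ 1011 − 55.86 = 955.14, so the highest integer P_c is 955 mb.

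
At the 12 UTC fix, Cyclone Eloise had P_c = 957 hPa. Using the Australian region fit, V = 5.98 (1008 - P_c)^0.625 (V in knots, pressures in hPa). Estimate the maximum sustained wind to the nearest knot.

ΔP = 1008 − 957 = 51 hPa.
51^0.625 ≈ 11.674.
V ≈ 5.98 × 11.674 ≈ 69.8 kt.

70 kt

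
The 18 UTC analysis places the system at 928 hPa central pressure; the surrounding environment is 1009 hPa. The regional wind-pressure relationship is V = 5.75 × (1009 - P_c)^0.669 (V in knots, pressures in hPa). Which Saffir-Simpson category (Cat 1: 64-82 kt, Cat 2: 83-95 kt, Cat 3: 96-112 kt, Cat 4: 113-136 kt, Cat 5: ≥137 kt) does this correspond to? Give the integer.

ΔP = 1009 − 928 = 81 hPa.
V ≈ 5.75 × 81^0.669 = 5.75 × 18.91 ≈ 109 kt.
109 kt falls in the Category 3 band.

3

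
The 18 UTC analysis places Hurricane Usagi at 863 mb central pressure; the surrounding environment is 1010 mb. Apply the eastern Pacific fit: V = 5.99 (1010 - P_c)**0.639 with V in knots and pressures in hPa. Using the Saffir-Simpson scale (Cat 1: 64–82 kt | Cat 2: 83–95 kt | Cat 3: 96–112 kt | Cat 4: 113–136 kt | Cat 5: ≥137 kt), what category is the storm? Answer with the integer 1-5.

5

ΔP = 1010 − 863 = 147 mb.
V ≈ 5.99 × 147^0.639 = 5.99 × 24.26 ≈ 145 kt.
145 kt falls in the Category 5 band.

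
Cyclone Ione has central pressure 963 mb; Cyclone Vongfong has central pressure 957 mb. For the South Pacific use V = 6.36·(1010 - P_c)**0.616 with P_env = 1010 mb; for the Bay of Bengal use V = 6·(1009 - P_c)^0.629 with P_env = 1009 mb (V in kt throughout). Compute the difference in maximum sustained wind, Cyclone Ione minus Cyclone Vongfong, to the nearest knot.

Cyclone Ione: ΔP = 47; V ≈ 6.36 × 47^0.616 ≈ 68.15 kt.
Cyclone Vongfong: ΔP = 52; V ≈ 6 × 52^0.629 ≈ 72.03 kt.
Difference ≈ 68.15 − 72.03 = -3.88 → -4 kt.

-4 kt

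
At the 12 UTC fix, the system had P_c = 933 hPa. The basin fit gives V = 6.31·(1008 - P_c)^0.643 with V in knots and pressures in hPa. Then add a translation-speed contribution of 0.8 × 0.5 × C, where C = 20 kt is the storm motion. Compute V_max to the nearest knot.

109 kt

ΔP = 1008 − 933 = 75 hPa.
75^0.643 ≈ 16.057.
V ≈ 6.31 × 16.057 ≈ 101.3 kt.
Translation term: 0.8 × 0.5 × 20 = 8 kt.
Corrected V ≈ 109.3 kt → 109 kt.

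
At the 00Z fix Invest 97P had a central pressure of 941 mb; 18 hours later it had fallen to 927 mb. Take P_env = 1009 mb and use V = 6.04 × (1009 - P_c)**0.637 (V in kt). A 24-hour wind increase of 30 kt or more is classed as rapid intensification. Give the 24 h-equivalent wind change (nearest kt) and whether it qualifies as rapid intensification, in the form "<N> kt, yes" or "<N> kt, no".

V₁: ΔP = 68, V ≈ 6.04 × 68^0.637 ≈ 88.79 kt.
V₂: ΔP = 82, V ≈ 6.04 × 82^0.637 ≈ 100.03 kt.
ΔV over 18 h = 11.24 kt → 24 h equivalent = 11.24 × 24/18 ≈ 14.99 kt.
15 kt < 30 kt ⇒ not rapid intensification.

15 kt, no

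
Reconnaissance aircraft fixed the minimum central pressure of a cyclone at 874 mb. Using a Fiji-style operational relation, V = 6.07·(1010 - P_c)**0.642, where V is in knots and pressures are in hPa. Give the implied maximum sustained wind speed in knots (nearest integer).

142 kt

ΔP = 1010 − 874 = 136 mb.
136^0.642 ≈ 23.428.
V ≈ 6.07 × 23.428 ≈ 142.2 kt.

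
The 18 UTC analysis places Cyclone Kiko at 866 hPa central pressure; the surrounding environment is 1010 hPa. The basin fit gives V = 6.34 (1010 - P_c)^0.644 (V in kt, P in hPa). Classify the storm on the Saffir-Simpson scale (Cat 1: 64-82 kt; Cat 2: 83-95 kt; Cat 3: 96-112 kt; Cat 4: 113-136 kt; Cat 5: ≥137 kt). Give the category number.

5

ΔP = 1010 − 866 = 144 hPa.
V ≈ 6.34 × 144^0.644 = 6.34 × 24.55 ≈ 156 kt.
156 kt falls in the Category 5 band.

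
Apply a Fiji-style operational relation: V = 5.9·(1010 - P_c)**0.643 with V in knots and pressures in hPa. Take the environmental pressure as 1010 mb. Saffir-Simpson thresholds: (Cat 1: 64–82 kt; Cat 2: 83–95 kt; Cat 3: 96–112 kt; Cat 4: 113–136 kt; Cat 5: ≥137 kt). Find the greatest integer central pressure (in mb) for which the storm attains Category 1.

Category 1 begins at V = 64 kt.
Required ΔP = (64/5.9)^(1/0.643) = 10.847^1.555 ≈ 40.75 mb.
P_c ≤ 1010 − 40.75 = 969.25, so the highest integer P_c is 969 mb.

969 mb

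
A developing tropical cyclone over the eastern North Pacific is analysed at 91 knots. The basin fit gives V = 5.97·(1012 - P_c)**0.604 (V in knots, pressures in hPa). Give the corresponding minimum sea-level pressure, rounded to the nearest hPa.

ΔP = (V / 5.97)^(1/0.604) = (91/5.97)^1.656.
91/5.97 = 15.243; 15.243^1.656 ≈ 90.93 hPa.
P_c = 1012 − 90.93 = 921.07 ≈ 921 hPa.

921 hPa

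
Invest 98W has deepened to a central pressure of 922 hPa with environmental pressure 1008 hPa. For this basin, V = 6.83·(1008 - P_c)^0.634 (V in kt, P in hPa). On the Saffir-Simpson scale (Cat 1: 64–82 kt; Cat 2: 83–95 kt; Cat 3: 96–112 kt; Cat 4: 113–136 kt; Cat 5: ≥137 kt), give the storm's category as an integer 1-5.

4

ΔP = 1008 − 922 = 86 hPa.
V ≈ 6.83 × 86^0.634 = 6.83 × 16.85 ≈ 115 kt.
115 kt falls in the Category 4 band.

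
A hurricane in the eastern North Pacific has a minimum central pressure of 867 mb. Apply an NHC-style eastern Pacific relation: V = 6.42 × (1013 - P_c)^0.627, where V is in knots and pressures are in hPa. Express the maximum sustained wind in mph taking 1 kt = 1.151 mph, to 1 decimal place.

ΔP = 1013 − 867 = 146 mb.
V ≈ 6.42 × 146^0.627 = 6.42 × 22.754 ≈ 146.078 kt.
146.078 × 1.151 ≈ 168.14 mph → 168.1 mph.

168.1 mph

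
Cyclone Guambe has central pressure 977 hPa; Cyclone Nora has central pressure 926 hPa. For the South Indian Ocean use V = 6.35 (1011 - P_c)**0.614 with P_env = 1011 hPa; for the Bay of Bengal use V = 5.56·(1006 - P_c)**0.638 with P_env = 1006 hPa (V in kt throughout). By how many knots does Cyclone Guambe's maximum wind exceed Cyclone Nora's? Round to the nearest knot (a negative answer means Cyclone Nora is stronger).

-36 kt

Cyclone Guambe: ΔP = 34; V ≈ 6.35 × 34^0.614 ≈ 55.35 kt.
Cyclone Nora: ΔP = 80; V ≈ 5.56 × 80^0.638 ≈ 91.04 kt.
Difference ≈ 55.35 − 91.04 = -35.69 → -36 kt.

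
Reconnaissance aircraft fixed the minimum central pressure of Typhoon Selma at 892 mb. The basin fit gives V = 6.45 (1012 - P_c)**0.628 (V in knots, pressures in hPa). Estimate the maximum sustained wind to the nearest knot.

ΔP = 1012 − 892 = 120 mb.
120^0.628 ≈ 20.217.
V ≈ 6.45 × 20.217 ≈ 130.4 kt.

130 kt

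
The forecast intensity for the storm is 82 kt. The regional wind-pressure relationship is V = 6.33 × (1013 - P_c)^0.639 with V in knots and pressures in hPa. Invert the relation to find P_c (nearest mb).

ΔP = (V / 6.33)^(1/0.639) = (82/6.33)^1.565.
82/6.33 = 12.954; 12.954^1.565 ≈ 55.06 mb.
P_c = 1013 − 55.06 = 957.94 ≈ 958 mb.

958 mb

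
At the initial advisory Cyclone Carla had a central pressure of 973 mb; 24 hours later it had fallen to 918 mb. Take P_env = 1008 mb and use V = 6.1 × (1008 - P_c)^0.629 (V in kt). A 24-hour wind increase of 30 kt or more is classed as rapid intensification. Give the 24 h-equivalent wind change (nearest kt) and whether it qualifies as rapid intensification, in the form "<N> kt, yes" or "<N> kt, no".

46 kt, yes

V₁: ΔP = 35, V ≈ 6.1 × 35^0.629 ≈ 57.09 kt.
V₂: ΔP = 90, V ≈ 6.1 × 90^0.629 ≈ 103.41 kt.
ΔV over 24 h = 46.32 kt → 24 h equivalent = 46.32 × 24/24 ≈ 46.32 kt.
46 kt ≥ 30 kt ⇒ rapid intensification.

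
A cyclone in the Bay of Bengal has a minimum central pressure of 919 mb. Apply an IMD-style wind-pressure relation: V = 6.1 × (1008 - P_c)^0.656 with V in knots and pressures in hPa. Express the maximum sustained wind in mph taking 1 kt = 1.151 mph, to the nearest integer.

133 mph

ΔP = 1008 − 919 = 89 mb.
V ≈ 6.1 × 89^0.656 = 6.1 × 19.002 ≈ 115.912 kt.
115.912 × 1.151 ≈ 133.42 mph → 133 mph.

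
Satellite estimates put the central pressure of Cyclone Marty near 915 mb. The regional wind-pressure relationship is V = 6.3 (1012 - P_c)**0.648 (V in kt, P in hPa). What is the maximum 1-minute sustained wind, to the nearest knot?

ΔP = 1012 − 915 = 97 mb.
97^0.648 ≈ 19.383.
V ≈ 6.3 × 19.383 ≈ 122.1 kt.

122 kt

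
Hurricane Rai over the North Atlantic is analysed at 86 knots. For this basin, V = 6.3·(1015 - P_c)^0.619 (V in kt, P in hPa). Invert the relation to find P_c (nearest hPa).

ΔP = (V / 6.3)^(1/0.619) = (86/6.3)^1.616.
86/6.3 = 13.651; 13.651^1.616 ≈ 68.21 hPa.
P_c = 1015 − 68.21 = 946.79 ≈ 947 hPa.

947 hPa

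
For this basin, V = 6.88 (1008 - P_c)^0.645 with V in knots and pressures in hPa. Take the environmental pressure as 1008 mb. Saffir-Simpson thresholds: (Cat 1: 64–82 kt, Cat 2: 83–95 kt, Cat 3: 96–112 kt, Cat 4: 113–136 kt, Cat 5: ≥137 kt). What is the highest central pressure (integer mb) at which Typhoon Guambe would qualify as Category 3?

948 mb

Category 3 begins at V = 96 kt.
Required ΔP = (96/6.88)^(1/0.645) = 13.953^1.550 ≈ 59.53 mb.
P_c ≤ 1008 − 59.53 = 948.47, so the highest integer P_c is 948 mb.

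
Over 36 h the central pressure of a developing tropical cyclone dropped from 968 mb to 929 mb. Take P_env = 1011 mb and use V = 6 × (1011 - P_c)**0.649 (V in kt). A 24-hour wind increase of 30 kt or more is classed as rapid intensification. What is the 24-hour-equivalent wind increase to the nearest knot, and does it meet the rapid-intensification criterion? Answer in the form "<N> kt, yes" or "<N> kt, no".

V₁: ΔP = 43, V ≈ 6 × 43^0.649 ≈ 68.91 kt.
V₂: ΔP = 82, V ≈ 6 × 82^0.649 ≈ 104.77 kt.
ΔV over 36 h = 35.86 kt → 24 h equivalent = 35.86 × 24/36 ≈ 23.91 kt.
24 kt < 30 kt ⇒ not rapid intensification.

24 kt, no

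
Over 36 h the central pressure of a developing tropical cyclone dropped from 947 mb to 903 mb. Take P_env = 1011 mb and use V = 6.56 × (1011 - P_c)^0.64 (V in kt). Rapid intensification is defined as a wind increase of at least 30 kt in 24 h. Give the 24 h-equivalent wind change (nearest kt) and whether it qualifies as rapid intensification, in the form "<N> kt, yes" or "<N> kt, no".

V₁: ΔP = 64, V ≈ 6.56 × 64^0.64 ≈ 93.94 kt.
V₂: ΔP = 108, V ≈ 6.56 × 108^0.64 ≈ 131.31 kt.
ΔV over 36 h = 37.37 kt → 24 h equivalent = 37.37 × 24/36 ≈ 24.91 kt.
25 kt < 30 kt ⇒ not rapid intensification.

25 kt, no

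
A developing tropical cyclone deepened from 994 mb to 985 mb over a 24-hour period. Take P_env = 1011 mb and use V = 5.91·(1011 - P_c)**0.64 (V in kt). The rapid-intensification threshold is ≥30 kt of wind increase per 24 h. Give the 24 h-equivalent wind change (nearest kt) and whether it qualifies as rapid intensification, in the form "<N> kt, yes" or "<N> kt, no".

V₁: ΔP = 17, V ≈ 5.91 × 17^0.64 ≈ 36.23 kt.
V₂: ΔP = 26, V ≈ 5.91 × 26^0.64 ≈ 47.55 kt.
ΔV over 24 h = 11.32 kt → 24 h equivalent = 11.32 × 24/24 ≈ 11.32 kt.
11 kt < 30 kt ⇒ not rapid intensification.

11 kt, no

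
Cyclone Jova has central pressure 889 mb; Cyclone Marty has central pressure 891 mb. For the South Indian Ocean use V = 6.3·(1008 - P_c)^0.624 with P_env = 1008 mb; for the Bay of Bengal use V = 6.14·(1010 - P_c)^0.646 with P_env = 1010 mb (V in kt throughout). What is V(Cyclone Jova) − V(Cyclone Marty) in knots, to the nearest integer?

Cyclone Jova: ΔP = 119; V ≈ 6.3 × 119^0.624 ≈ 124.30 kt.
Cyclone Marty: ΔP = 119; V ≈ 6.14 × 119^0.646 ≈ 134.58 kt.
Difference ≈ 124.30 − 134.58 = -10.28 → -10 kt.

-10 kt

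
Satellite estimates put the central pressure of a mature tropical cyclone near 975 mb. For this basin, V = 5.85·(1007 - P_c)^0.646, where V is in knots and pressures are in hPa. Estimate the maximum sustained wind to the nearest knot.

55 kt

ΔP = 1007 − 975 = 32 mb.
32^0.646 ≈ 9.383.
V ≈ 5.85 × 9.383 ≈ 54.9 kt.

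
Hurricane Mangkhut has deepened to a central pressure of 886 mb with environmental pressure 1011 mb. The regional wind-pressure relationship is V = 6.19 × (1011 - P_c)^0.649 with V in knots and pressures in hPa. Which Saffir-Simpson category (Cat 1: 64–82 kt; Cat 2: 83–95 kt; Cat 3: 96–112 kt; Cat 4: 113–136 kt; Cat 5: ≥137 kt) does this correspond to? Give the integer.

5

ΔP = 1011 − 886 = 125 mb.
V ≈ 6.19 × 125^0.649 = 6.19 × 22.96 ≈ 142 kt.
142 kt falls in the Category 5 band.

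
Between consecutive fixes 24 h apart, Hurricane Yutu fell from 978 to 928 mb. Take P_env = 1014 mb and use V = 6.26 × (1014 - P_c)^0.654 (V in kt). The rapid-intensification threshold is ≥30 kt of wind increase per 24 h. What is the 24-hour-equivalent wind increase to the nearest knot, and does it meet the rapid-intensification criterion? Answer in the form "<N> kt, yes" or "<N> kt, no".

50 kt, yes

V₁: ΔP = 36, V ≈ 6.26 × 36^0.654 ≈ 65.22 kt.
V₂: ΔP = 86, V ≈ 6.26 × 86^0.654 ≈ 115.28 kt.
ΔV over 24 h = 50.06 kt → 24 h equivalent = 50.06 × 24/24 ≈ 50.06 kt.
50 kt ≥ 30 kt ⇒ rapid intensification.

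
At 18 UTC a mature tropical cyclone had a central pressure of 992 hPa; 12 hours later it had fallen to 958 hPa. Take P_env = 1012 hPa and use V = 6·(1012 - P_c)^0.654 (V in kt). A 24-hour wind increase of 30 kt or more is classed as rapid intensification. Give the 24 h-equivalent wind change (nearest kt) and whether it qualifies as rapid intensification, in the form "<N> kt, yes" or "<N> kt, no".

78 kt, yes

V₁: ΔP = 20, V ≈ 6 × 20^0.654 ≈ 42.56 kt.
V₂: ΔP = 54, V ≈ 6 × 54^0.654 ≈ 81.50 kt.
ΔV over 12 h = 38.94 kt → 24 h equivalent = 38.94 × 24/12 ≈ 77.88 kt.
78 kt ≥ 30 kt ⇒ rapid intensification.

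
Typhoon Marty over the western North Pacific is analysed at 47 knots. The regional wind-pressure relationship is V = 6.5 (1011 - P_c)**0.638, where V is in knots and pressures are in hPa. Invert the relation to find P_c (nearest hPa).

ΔP = (V / 6.5)^(1/0.638) = (47/6.5)^1.567.
47/6.5 = 7.231; 7.231^1.567 ≈ 22.22 hPa.
P_c = 1011 − 22.22 = 988.78 ≈ 989 hPa.

989 hPa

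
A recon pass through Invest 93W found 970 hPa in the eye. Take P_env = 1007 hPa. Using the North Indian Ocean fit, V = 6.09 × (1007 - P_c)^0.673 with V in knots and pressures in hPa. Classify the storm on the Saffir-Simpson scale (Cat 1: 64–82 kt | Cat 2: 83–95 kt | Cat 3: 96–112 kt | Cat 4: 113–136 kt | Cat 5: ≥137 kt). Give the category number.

ΔP = 1007 − 970 = 37 hPa.
V ≈ 6.09 × 37^0.673 = 6.09 × 11.36 ≈ 69 kt.
69 kt falls in the Category 1 band.

1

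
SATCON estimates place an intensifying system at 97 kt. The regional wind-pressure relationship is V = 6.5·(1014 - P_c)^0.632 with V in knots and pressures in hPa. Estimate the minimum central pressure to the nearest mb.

942 mb

ΔP = (V / 6.5)^(1/0.632) = (97/6.5)^1.582.
97/6.5 = 14.923; 14.923^1.582 ≈ 72.01 mb.
P_c = 1014 − 72.01 = 941.99 ≈ 942 mb.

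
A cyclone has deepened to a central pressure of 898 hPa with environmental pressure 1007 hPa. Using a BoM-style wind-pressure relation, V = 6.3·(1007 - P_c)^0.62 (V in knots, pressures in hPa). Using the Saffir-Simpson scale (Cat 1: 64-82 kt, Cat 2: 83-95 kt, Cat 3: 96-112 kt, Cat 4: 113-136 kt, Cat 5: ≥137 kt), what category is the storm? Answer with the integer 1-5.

4

ΔP = 1007 − 898 = 109 hPa.
V ≈ 6.3 × 109^0.62 = 6.3 × 18.33 ≈ 115 kt.
115 kt falls in the Category 4 band.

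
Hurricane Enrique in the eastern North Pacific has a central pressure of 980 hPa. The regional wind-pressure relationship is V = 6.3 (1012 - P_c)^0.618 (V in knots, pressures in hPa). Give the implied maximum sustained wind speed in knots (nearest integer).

ΔP = 1012 − 980 = 32 hPa.
32^0.618 ≈ 8.515.
V ≈ 6.3 × 8.515 ≈ 53.6 kt.

54 kt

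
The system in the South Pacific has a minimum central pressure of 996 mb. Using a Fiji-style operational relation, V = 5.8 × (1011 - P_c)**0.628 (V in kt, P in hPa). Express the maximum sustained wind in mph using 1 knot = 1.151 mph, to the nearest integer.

ΔP = 1011 − 996 = 15 mb.
V ≈ 5.8 × 15^0.628 = 5.8 × 5.478 ≈ 31.770 kt.
31.770 × 1.151 ≈ 36.57 mph → 37 mph.

37 mph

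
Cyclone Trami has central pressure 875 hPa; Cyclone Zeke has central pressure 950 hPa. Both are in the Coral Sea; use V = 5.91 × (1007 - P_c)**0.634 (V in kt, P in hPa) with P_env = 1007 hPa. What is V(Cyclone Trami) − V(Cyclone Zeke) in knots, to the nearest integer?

Cyclone Trami: ΔP = 132; V ≈ 5.91 × 132^0.634 ≈ 130.63 kt.
Cyclone Zeke: ΔP = 57; V ≈ 5.91 × 57^0.634 ≈ 76.70 kt.
Difference ≈ 130.63 − 76.70 = 53.93 → 54 kt.

54 kt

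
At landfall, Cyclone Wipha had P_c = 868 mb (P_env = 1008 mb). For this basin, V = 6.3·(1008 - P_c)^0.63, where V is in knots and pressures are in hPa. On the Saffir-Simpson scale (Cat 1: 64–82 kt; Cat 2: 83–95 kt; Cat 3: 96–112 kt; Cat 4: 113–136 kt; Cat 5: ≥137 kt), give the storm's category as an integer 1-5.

ΔP = 1008 − 868 = 140 mb.
V ≈ 6.3 × 140^0.63 = 6.3 × 22.49 ≈ 142 kt.
142 kt falls in the Category 5 band.

5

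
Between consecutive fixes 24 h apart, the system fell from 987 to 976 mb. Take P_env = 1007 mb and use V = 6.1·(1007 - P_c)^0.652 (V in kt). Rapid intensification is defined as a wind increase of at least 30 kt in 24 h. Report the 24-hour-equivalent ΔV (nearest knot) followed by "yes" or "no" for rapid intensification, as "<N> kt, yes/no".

V₁: ΔP = 20, V ≈ 6.1 × 20^0.652 ≈ 43.01 kt.
V₂: ΔP = 31, V ≈ 6.1 × 31^0.652 ≈ 57.24 kt.
ΔV over 24 h = 14.23 kt → 24 h equivalent = 14.23 × 24/24 ≈ 14.23 kt.
14 kt < 30 kt ⇒ not rapid intensification.

14 kt, no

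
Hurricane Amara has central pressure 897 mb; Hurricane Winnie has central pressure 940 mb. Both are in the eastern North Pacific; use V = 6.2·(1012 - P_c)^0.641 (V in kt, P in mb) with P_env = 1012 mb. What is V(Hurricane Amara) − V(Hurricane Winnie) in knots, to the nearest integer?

34 kt

Hurricane Amara: ΔP = 115; V ≈ 6.2 × 115^0.641 ≈ 129.81 kt.
Hurricane Winnie: ΔP = 72; V ≈ 6.2 × 72^0.641 ≈ 96.15 kt.
Difference ≈ 129.81 − 96.15 = 33.66 → 34 kt.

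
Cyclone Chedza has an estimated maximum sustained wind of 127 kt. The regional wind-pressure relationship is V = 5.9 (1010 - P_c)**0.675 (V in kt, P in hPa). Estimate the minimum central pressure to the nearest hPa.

ΔP = (V / 5.9)^(1/0.675) = (127/5.9)^1.481.
127/5.9 = 21.525; 21.525^1.481 ≈ 94.35 hPa.
P_c = 1010 − 94.35 = 915.65 ≈ 916 hPa.

916 hPa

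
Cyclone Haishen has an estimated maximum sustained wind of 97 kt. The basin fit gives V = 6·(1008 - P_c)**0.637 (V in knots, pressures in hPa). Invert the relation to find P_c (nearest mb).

929 mb

ΔP = (V / 6)^(1/0.637) = (97/6)^1.570.
97/6 = 16.167; 16.167^1.570 ≈ 78.95 mb.
P_c = 1008 − 78.95 = 929.05 ≈ 929 mb.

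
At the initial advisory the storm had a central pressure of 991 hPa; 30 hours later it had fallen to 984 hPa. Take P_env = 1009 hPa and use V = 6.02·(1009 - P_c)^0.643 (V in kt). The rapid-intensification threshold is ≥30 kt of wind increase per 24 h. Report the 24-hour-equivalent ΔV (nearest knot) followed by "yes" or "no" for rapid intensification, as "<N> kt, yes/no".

7 kt, no

V₁: ΔP = 18, V ≈ 6.02 × 18^0.643 ≈ 38.61 kt.
V₂: ΔP = 25, V ≈ 6.02 × 25^0.643 ≈ 47.69 kt.
ΔV over 30 h = 9.08 kt → 24 h equivalent = 9.08 × 24/30 ≈ 7.26 kt.
7 kt < 30 kt ⇒ not rapid intensification.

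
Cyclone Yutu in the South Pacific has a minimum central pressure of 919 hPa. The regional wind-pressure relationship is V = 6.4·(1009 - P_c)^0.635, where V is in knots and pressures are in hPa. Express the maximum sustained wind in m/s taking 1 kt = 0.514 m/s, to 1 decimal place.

ΔP = 1009 − 919 = 90 hPa.
V ≈ 6.4 × 90^0.635 = 6.4 × 17.416 ≈ 111.461 kt.
111.461 × 0.514 ≈ 57.29 m/s → 57.3 m/s.

57.3 m/s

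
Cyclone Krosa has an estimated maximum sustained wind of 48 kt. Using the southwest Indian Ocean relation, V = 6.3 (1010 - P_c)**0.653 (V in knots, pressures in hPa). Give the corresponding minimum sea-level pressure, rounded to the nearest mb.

988 mb

ΔP = (V / 6.3)^(1/0.653) = (48/6.3)^1.531.
48/6.3 = 7.619; 7.619^1.531 ≈ 22.41 mb.
P_c = 1010 − 22.41 = 987.59 ≈ 988 mb.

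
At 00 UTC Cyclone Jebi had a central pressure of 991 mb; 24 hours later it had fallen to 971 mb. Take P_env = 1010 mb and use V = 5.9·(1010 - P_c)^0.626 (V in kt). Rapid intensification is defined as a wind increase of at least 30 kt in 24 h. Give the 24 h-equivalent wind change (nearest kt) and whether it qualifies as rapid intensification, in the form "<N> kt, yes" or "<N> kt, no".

V₁: ΔP = 19, V ≈ 5.9 × 19^0.626 ≈ 37.27 kt.
V₂: ΔP = 39, V ≈ 5.9 × 39^0.626 ≈ 58.46 kt.
ΔV over 24 h = 21.19 kt → 24 h equivalent = 21.19 × 24/24 ≈ 21.19 kt.
21 kt < 30 kt ⇒ not rapid intensification.

21 kt, no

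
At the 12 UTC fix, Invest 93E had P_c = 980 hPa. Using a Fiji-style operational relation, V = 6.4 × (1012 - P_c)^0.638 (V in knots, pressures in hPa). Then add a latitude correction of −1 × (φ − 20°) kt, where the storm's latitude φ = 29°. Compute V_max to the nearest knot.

49 kt

ΔP = 1012 − 980 = 32 hPa.
32^0.638 ≈ 9.126.
V ≈ 6.4 × 9.126 ≈ 58.4 kt.
Latitude correction: −1 × (29 − 20) = -9 kt.
Corrected V ≈ 49.4 kt → 49 kt.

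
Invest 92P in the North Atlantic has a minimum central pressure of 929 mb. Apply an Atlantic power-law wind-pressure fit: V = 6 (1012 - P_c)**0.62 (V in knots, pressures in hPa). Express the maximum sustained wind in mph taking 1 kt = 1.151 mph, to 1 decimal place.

106.9 mph

ΔP = 1012 − 929 = 83 mb.
V ≈ 6 × 83^0.62 = 6 × 15.482 ≈ 92.892 kt.
92.892 × 1.151 ≈ 106.92 mph → 106.9 mph.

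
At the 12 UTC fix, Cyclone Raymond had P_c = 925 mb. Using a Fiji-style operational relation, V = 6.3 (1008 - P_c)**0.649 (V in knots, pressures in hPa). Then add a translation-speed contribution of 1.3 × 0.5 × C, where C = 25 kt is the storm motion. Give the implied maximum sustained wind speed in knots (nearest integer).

ΔP = 1008 − 925 = 83 mb.
83^0.649 ≈ 17.599.
V ≈ 6.3 × 17.599 ≈ 110.9 kt.
Translation term: 1.3 × 0.5 × 25 = 16.25 kt.
Corrected V ≈ 127.15 kt → 127 kt.

127 kt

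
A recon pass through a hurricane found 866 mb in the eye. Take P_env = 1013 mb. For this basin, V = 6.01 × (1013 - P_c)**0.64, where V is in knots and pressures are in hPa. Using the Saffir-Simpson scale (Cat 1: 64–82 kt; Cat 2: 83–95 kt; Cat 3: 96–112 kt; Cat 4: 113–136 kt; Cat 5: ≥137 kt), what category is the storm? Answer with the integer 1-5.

ΔP = 1013 − 866 = 147 mb.
V ≈ 6.01 × 147^0.64 = 6.01 × 24.38 ≈ 147 kt.
147 kt falls in the Category 5 band.

5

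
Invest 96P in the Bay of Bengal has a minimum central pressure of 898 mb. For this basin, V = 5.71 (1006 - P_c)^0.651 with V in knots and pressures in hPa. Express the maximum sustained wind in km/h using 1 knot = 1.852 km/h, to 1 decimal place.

222.9 km/h

ΔP = 1006 − 898 = 108 mb.
V ≈ 5.71 × 108^0.651 = 5.71 × 21.075 ≈ 120.336 kt.
120.336 × 1.852 ≈ 222.86 km/h → 222.9 km/h.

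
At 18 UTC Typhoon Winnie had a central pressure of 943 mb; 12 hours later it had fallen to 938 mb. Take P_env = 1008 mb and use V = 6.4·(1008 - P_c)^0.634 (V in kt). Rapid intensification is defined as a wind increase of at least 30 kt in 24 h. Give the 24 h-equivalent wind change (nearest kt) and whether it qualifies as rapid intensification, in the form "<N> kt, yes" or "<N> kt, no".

9 kt, no

V₁: ΔP = 65, V ≈ 6.4 × 65^0.634 ≈ 90.27 kt.
V₂: ΔP = 70, V ≈ 6.4 × 70^0.634 ≈ 94.62 kt.
ΔV over 12 h = 4.35 kt → 24 h equivalent = 4.35 × 24/12 ≈ 8.70 kt.
9 kt < 30 kt ⇒ not rapid intensification.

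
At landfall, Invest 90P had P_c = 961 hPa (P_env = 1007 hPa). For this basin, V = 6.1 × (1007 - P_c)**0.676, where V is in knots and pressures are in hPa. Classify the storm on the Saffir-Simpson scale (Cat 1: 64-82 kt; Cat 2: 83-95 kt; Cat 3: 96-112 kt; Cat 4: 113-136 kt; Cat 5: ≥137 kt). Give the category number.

1

ΔP = 1007 − 961 = 46 hPa.
V ≈ 6.1 × 46^0.676 = 6.1 × 13.31 ≈ 81 kt.
81 kt falls in the Category 1 band.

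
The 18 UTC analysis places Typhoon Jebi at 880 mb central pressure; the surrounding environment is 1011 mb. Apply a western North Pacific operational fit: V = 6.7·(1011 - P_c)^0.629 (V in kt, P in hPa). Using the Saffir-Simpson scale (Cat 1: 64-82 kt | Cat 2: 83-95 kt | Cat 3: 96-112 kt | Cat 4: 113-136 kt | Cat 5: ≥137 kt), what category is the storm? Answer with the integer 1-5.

ΔP = 1011 − 880 = 131 mb.
V ≈ 6.7 × 131^0.629 = 6.7 × 21.47 ≈ 144 kt.
144 kt falls in the Category 5 band.

5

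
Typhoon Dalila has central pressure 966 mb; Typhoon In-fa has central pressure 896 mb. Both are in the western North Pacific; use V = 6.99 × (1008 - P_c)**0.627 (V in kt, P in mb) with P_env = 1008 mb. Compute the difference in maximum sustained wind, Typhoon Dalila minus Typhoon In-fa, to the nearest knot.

Typhoon Dalila: ΔP = 42; V ≈ 6.99 × 42^0.627 ≈ 72.82 kt.
Typhoon In-fa: ΔP = 112; V ≈ 6.99 × 112^0.627 ≈ 134.69 kt.
Difference ≈ 72.82 − 134.69 = -61.87 → -62 kt.

-62 kt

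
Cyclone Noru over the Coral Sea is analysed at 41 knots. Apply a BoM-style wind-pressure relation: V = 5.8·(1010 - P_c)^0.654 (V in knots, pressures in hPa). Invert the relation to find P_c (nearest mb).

990 mb

ΔP = (V / 5.8)^(1/0.654) = (41/5.8)^1.529.
41/5.8 = 7.069; 7.069^1.529 ≈ 19.89 mb.
P_c = 1010 − 19.89 = 990.11 ≈ 990 mb.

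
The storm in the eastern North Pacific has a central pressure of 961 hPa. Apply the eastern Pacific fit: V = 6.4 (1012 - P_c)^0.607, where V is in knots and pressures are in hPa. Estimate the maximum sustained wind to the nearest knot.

ΔP = 1012 − 961 = 51 hPa.
51^0.607 ≈ 10.877.
V ≈ 6.4 × 10.877 ≈ 69.6 kt.

70 kt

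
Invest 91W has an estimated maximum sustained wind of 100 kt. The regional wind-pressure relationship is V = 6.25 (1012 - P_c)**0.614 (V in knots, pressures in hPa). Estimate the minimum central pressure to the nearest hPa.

921 hPa

ΔP = (V / 6.25)^(1/0.614) = (100/6.25)^1.629.
100/6.25 = 16.000; 16.000^1.629 ≈ 91.43 hPa.
P_c = 1012 − 91.43 = 920.57 ≈ 921 hPa.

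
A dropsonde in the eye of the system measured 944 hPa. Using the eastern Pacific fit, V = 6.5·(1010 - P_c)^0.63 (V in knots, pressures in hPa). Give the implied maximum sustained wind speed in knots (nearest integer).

91 kt

ΔP = 1010 − 944 = 66 hPa.
66^0.63 ≈ 14.006.
V ≈ 6.5 × 14.006 ≈ 91.0 kt.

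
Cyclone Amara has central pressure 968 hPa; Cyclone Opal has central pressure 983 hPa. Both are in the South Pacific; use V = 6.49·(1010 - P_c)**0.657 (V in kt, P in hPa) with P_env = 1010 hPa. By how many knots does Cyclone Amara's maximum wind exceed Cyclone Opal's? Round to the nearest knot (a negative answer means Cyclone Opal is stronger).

Cyclone Amara: ΔP = 42; V ≈ 6.49 × 42^0.657 ≈ 75.63 kt.
Cyclone Opal: ΔP = 27; V ≈ 6.49 × 27^0.657 ≈ 56.58 kt.
Difference ≈ 75.63 − 56.58 = 19.05 → 19 kt.

19 kt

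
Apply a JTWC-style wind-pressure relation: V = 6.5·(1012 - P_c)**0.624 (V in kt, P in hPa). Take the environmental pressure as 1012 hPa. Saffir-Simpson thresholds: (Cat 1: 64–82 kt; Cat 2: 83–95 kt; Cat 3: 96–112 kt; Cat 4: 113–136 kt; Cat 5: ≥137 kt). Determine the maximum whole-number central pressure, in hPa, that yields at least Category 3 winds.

Category 3 begins at V = 96 kt.
Required ΔP = (96/6.5)^(1/0.624) = 14.769^1.603 ≈ 74.81 hPa.
P_c ≤ 1012 − 74.81 = 937.19, so the highest integer P_c is 937 hPa.

937 hPa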